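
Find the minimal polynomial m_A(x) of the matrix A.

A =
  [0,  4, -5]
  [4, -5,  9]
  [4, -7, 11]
x^3 - 6*x^2 + 12*x - 8

The characteristic polynomial is χ_A(x) = (x - 2)^3, so the eigenvalues are known. The minimal polynomial is
  m_A(x) = Π_λ (x − λ)^{k_λ}
where k_λ is the size of the *largest* Jordan block for λ (equivalently, the smallest k with (A − λI)^k v = 0 for every generalised eigenvector v of λ).

  λ = 2: largest Jordan block has size 3, contributing (x − 2)^3

So m_A(x) = (x - 2)^3 = x^3 - 6*x^2 + 12*x - 8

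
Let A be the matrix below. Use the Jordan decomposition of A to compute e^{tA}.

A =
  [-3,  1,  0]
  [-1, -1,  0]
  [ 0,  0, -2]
e^{tA} =
  [-t*exp(-2*t) + exp(-2*t), t*exp(-2*t), 0]
  [-t*exp(-2*t), t*exp(-2*t) + exp(-2*t), 0]
  [0, 0, exp(-2*t)]

Strategy: write A = P · J · P⁻¹ where J is a Jordan canonical form, so e^{tA} = P · e^{tJ} · P⁻¹, and e^{tJ} can be computed block-by-block.

A has Jordan form
J =
  [-2,  1,  0]
  [ 0, -2,  0]
  [ 0,  0, -2]
(up to reordering of blocks).

Per-block formulas:
  For a 2×2 Jordan block J_2(-2): exp(t · J_2(-2)) = e^(-2t)·(I + t·N), where N is the 2×2 nilpotent shift.
  For a 1×1 block at λ = -2: exp(t · [-2]) = [e^(-2t)].

After assembling e^{tJ} and conjugating by P, we get:

e^{tA} =
  [-t*exp(-2*t) + exp(-2*t), t*exp(-2*t), 0]
  [-t*exp(-2*t), t*exp(-2*t) + exp(-2*t), 0]
  [0, 0, exp(-2*t)]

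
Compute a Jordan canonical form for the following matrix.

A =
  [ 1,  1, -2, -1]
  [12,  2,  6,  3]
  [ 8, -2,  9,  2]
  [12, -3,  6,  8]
J_2(5) ⊕ J_1(5) ⊕ J_1(5)

The characteristic polynomial is
  det(x·I − A) = x^4 - 20*x^3 + 150*x^2 - 500*x + 625 = (x - 5)^4

Eigenvalues and multiplicities (the geometric multiplicity of λ is n − rank(A − λI), which equals the number of Jordan blocks for λ):
  λ = 5: algebraic multiplicity = 4, geometric multiplicity = 3

Determining the block sizes for each eigenvalue:
  λ = 5: 3 blocks summing to 4 forces exactly one block of size 2 and the rest size 1 → block sizes [2, 1, 1]

Assembling the blocks gives a Jordan form
J =
  [5, 1, 0, 0]
  [0, 5, 0, 0]
  [0, 0, 5, 0]
  [0, 0, 0, 5]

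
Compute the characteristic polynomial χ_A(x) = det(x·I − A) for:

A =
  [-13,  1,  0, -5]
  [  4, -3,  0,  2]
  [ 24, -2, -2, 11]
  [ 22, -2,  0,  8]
x^4 + 10*x^3 + 37*x^2 + 60*x + 36

Expanding det(x·I − A) (e.g. by cofactor expansion or by noting that A is similar to its Jordan form J, which has the same characteristic polynomial as A) gives
  χ_A(x) = x^4 + 10*x^3 + 37*x^2 + 60*x + 36
which factors as (x + 2)^2*(x + 3)^2. The eigenvalues (with algebraic multiplicities) are λ = -3 with multiplicity 2, λ = -2 with multiplicity 2.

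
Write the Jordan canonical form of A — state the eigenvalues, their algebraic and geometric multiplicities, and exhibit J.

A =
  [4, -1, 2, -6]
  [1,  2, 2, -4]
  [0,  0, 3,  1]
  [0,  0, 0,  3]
J_2(3) ⊕ J_2(3)

The characteristic polynomial is
  det(x·I − A) = x^4 - 12*x^3 + 54*x^2 - 108*x + 81 = (x - 3)^4

Eigenvalues and multiplicities (the geometric multiplicity of λ is n − rank(A − λI), which equals the number of Jordan blocks for λ):
  λ = 3: algebraic multiplicity = 4, geometric multiplicity = 2

Determining the block sizes for each eigenvalue:
  λ = 3: with am = 4 and gm = 2, the partition is not yet determined (e.g. several partitions of 4 into 2 parts exist). Let N = A − (3)·I. Computing rank(N^1) = 2, rank(N^2) = 0; the number of blocks of size ≥ j is rank(N^{j−1}) − rank(N^j), giving [2, 2]. So we have 2 block(s) of size 2 → block sizes [2, 2]

Assembling the blocks gives a Jordan form
J =
  [3, 1, 0, 0]
  [0, 3, 0, 0]
  [0, 0, 3, 1]
  [0, 0, 0, 3]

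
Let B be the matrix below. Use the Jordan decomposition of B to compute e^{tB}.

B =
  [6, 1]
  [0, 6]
e^{tB} =
  [exp(6*t), t*exp(6*t)]
  [0, exp(6*t)]

Strategy: write B = P · J · P⁻¹ where J is a Jordan canonical form, so e^{tB} = P · e^{tJ} · P⁻¹, and e^{tJ} can be computed block-by-block.

B has Jordan form
J =
  [6, 1]
  [0, 6]
(up to reordering of blocks).

Per-block formulas:
  For a 2×2 Jordan block J_2(6): exp(t · J_2(6)) = e^(6t)·(I + t·N), where N is the 2×2 nilpotent shift.

After assembling e^{tJ} and conjugating by P, we get:

e^{tB} =
  [exp(6*t), t*exp(6*t)]
  [0, exp(6*t)]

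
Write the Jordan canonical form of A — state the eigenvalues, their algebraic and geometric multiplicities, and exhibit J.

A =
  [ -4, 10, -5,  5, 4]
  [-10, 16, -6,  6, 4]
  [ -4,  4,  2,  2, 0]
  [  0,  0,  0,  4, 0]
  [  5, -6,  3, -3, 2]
J_3(4) ⊕ J_1(4) ⊕ J_1(4)

The characteristic polynomial is
  det(x·I − A) = x^5 - 20*x^4 + 160*x^3 - 640*x^2 + 1280*x - 1024 = (x - 4)^5

Eigenvalues and multiplicities (the geometric multiplicity of λ is n − rank(A − λI), which equals the number of Jordan blocks for λ):
  λ = 4: algebraic multiplicity = 5, geometric multiplicity = 3

Determining the block sizes for each eigenvalue:
  λ = 4: with am = 5 and gm = 3, the partition is not yet determined (e.g. several partitions of 5 into 3 parts exist). Let N = A − (4)·I. Computing rank(N^1) = 2, rank(N^2) = 1, rank(N^3) = 0; the number of blocks of size ≥ j is rank(N^{j−1}) − rank(N^j), giving [3, 1, 1]. So we have 1 block(s) of size 3, 2 block(s) of size 1 → block sizes [3, 1, 1]

Assembling the blocks gives a Jordan form
J =
  [4, 1, 0, 0, 0]
  [0, 4, 1, 0, 0]
  [0, 0, 4, 0, 0]
  [0, 0, 0, 4, 0]
  [0, 0, 0, 0, 4]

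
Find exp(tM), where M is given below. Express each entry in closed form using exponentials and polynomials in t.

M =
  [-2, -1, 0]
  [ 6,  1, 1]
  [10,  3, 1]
e^{tM} =
  [-t^2 - 2*t + 1, t^2/2 - t, -t^2/2]
  [2*t^2 + 6*t, -t^2 + t + 1, t^2 + t]
  [4*t^2 + 10*t, -2*t^2 + 3*t, 2*t^2 + t + 1]

Strategy: write M = P · J · P⁻¹ where J is a Jordan canonical form, so e^{tM} = P · e^{tJ} · P⁻¹, and e^{tJ} can be computed block-by-block.

M has Jordan form
J =
  [0, 1, 0]
  [0, 0, 1]
  [0, 0, 0]
(up to reordering of blocks).

Per-block formulas:
  For a 3×3 Jordan block J_3(0): exp(t · J_3(0)) = e^(0t)·(I + t·N + (t^2/2)·N^2), where N is the 3×3 nilpotent shift.

After assembling e^{tJ} and conjugating by P, we get:

e^{tM} =
  [-t^2 - 2*t + 1, t^2/2 - t, -t^2/2]
  [2*t^2 + 6*t, -t^2 + t + 1, t^2 + t]
  [4*t^2 + 10*t, -2*t^2 + 3*t, 2*t^2 + t + 1]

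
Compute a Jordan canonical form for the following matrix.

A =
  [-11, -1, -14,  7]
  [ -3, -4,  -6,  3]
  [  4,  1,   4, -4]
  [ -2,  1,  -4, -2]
J_2(-4) ⊕ J_1(-4) ⊕ J_1(-1)

The characteristic polynomial is
  det(x·I − A) = x^4 + 13*x^3 + 60*x^2 + 112*x + 64 = (x + 1)*(x + 4)^3

Eigenvalues and multiplicities (the geometric multiplicity of λ is n − rank(A − λI), which equals the number of Jordan blocks for λ):
  λ = -4: algebraic multiplicity = 3, geometric multiplicity = 2
  λ = -1: algebraic multiplicity = 1, geometric multiplicity = 1

Determining the block sizes for each eigenvalue:
  λ = -4: 2 blocks summing to 3 forces exactly one block of size 2 and the rest size 1 → block sizes [2, 1]
  λ = -1: one block (gm = 1), so the single block has size am = 1 → block sizes [1]

Assembling the blocks gives a Jordan form
J =
  [-4,  1,  0,  0]
  [ 0, -4,  0,  0]
  [ 0,  0, -4,  0]
  [ 0,  0,  0, -1]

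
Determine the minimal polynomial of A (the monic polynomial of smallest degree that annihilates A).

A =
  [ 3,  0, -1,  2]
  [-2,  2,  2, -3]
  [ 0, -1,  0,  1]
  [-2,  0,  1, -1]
x^3 - 3*x^2 + 3*x - 1

The characteristic polynomial is χ_A(x) = (x - 1)^4, so the eigenvalues are known. The minimal polynomial is
  m_A(x) = Π_λ (x − λ)^{k_λ}
where k_λ is the size of the *largest* Jordan block for λ (equivalently, the smallest k with (A − λI)^k v = 0 for every generalised eigenvector v of λ).

  λ = 1: largest Jordan block has size 3, contributing (x − 1)^3

So m_A(x) = (x - 1)^3 = x^3 - 3*x^2 + 3*x - 1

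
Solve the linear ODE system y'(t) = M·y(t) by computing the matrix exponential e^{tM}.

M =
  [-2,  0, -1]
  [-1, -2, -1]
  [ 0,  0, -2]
e^{tM} =
  [exp(-2*t), 0, -t*exp(-2*t)]
  [-t*exp(-2*t), exp(-2*t), t^2*exp(-2*t)/2 - t*exp(-2*t)]
  [0, 0, exp(-2*t)]

Strategy: write M = P · J · P⁻¹ where J is a Jordan canonical form, so e^{tM} = P · e^{tJ} · P⁻¹, and e^{tJ} can be computed block-by-block.

M has Jordan form
J =
  [-2,  1,  0]
  [ 0, -2,  1]
  [ 0,  0, -2]
(up to reordering of blocks).

Per-block formulas:
  For a 3×3 Jordan block J_3(-2): exp(t · J_3(-2)) = e^(-2t)·(I + t·N + (t^2/2)·N^2), where N is the 3×3 nilpotent shift.

After assembling e^{tJ} and conjugating by P, we get:

e^{tM} =
  [exp(-2*t), 0, -t*exp(-2*t)]
  [-t*exp(-2*t), exp(-2*t), t^2*exp(-2*t)/2 - t*exp(-2*t)]
  [0, 0, exp(-2*t)]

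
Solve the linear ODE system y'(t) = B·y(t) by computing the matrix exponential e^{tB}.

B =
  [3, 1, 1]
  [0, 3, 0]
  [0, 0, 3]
e^{tB} =
  [exp(3*t), t*exp(3*t), t*exp(3*t)]
  [0, exp(3*t), 0]
  [0, 0, exp(3*t)]

Strategy: write B = P · J · P⁻¹ where J is a Jordan canonical form, so e^{tB} = P · e^{tJ} · P⁻¹, and e^{tJ} can be computed block-by-block.

B has Jordan form
J =
  [3, 1, 0]
  [0, 3, 0]
  [0, 0, 3]
(up to reordering of blocks).

Per-block formulas:
  For a 2×2 Jordan block J_2(3): exp(t · J_2(3)) = e^(3t)·(I + t·N), where N is the 2×2 nilpotent shift.
  For a 1×1 block at λ = 3: exp(t · [3]) = [e^(3t)].

After assembling e^{tJ} and conjugating by P, we get:

e^{tB} =
  [exp(3*t), t*exp(3*t), t*exp(3*t)]
  [0, exp(3*t), 0]
  [0, 0, exp(3*t)]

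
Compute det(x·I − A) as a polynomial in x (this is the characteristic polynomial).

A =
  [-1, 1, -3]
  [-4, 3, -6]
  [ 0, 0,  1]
x^3 - 3*x^2 + 3*x - 1

Expanding det(x·I − A) (e.g. by cofactor expansion or by noting that A is similar to its Jordan form J, which has the same characteristic polynomial as A) gives
  χ_A(x) = x^3 - 3*x^2 + 3*x - 1
which factors as (x - 1)^3. The eigenvalues (with algebraic multiplicities) are λ = 1 with multiplicity 3.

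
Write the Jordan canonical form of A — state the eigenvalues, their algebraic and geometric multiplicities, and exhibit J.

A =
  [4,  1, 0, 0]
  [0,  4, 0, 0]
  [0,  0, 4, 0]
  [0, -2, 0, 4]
J_2(4) ⊕ J_1(4) ⊕ J_1(4)

The characteristic polynomial is
  det(x·I − A) = x^4 - 16*x^3 + 96*x^2 - 256*x + 256 = (x - 4)^4

Eigenvalues and multiplicities (the geometric multiplicity of λ is n − rank(A − λI), which equals the number of Jordan blocks for λ):
  λ = 4: algebraic multiplicity = 4, geometric multiplicity = 3

Determining the block sizes for each eigenvalue:
  λ = 4: 3 blocks summing to 4 forces exactly one block of size 2 and the rest size 1 → block sizes [2, 1, 1]

Assembling the blocks gives a Jordan form
J =
  [4, 1, 0, 0]
  [0, 4, 0, 0]
  [0, 0, 4, 0]
  [0, 0, 0, 4]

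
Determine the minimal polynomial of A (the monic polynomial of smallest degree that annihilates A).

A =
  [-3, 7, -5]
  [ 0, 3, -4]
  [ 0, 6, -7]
x^3 + 7*x^2 + 15*x + 9

The characteristic polynomial is χ_A(x) = (x + 1)*(x + 3)^2, so the eigenvalues are known. The minimal polynomial is
  m_A(x) = Π_λ (x − λ)^{k_λ}
where k_λ is the size of the *largest* Jordan block for λ (equivalently, the smallest k with (A − λI)^k v = 0 for every generalised eigenvector v of λ).

  λ = -3: largest Jordan block has size 2, contributing (x + 3)^2
  λ = -1: largest Jordan block has size 1, contributing (x + 1)

So m_A(x) = (x + 1)*(x + 3)^2 = x^3 + 7*x^2 + 15*x + 9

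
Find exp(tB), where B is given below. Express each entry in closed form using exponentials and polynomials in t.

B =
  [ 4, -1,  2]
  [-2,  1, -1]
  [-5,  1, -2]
e^{tB} =
  [t^2*exp(t)/2 + 3*t*exp(t) + exp(t), -t^2*exp(t)/2 - t*exp(t), t^2*exp(t)/2 + 2*t*exp(t)]
  [-t^2*exp(t)/2 - 2*t*exp(t), t^2*exp(t)/2 + exp(t), -t^2*exp(t)/2 - t*exp(t)]
  [-t^2*exp(t) - 5*t*exp(t), t^2*exp(t) + t*exp(t), -t^2*exp(t) - 3*t*exp(t) + exp(t)]

Strategy: write B = P · J · P⁻¹ where J is a Jordan canonical form, so e^{tB} = P · e^{tJ} · P⁻¹, and e^{tJ} can be computed block-by-block.

B has Jordan form
J =
  [1, 1, 0]
  [0, 1, 1]
  [0, 0, 1]
(up to reordering of blocks).

Per-block formulas:
  For a 3×3 Jordan block J_3(1): exp(t · J_3(1)) = e^(1t)·(I + t·N + (t^2/2)·N^2), where N is the 3×3 nilpotent shift.

After assembling e^{tJ} and conjugating by P, we get:

e^{tB} =
  [t^2*exp(t)/2 + 3*t*exp(t) + exp(t), -t^2*exp(t)/2 - t*exp(t), t^2*exp(t)/2 + 2*t*exp(t)]
  [-t^2*exp(t)/2 - 2*t*exp(t), t^2*exp(t)/2 + exp(t), -t^2*exp(t)/2 - t*exp(t)]
  [-t^2*exp(t) - 5*t*exp(t), t^2*exp(t) + t*exp(t), -t^2*exp(t) - 3*t*exp(t) + exp(t)]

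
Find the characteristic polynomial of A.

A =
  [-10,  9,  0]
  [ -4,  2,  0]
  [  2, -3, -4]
x^3 + 12*x^2 + 48*x + 64

Expanding det(x·I − A) (e.g. by cofactor expansion or by noting that A is similar to its Jordan form J, which has the same characteristic polynomial as A) gives
  χ_A(x) = x^3 + 12*x^2 + 48*x + 64
which factors as (x + 4)^3. The eigenvalues (with algebraic multiplicities) are λ = -4 with multiplicity 3.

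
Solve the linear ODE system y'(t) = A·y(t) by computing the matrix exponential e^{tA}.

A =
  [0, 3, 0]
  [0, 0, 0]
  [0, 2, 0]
e^{tA} =
  [1, 3*t, 0]
  [0, 1, 0]
  [0, 2*t, 1]

Strategy: write A = P · J · P⁻¹ where J is a Jordan canonical form, so e^{tA} = P · e^{tJ} · P⁻¹, and e^{tJ} can be computed block-by-block.

A has Jordan form
J =
  [0, 1, 0]
  [0, 0, 0]
  [0, 0, 0]
(up to reordering of blocks).

Per-block formulas:
  For a 1×1 block at λ = 0: exp(t · [0]) = [e^(0t)].
  For a 2×2 Jordan block J_2(0): exp(t · J_2(0)) = e^(0t)·(I + t·N), where N is the 2×2 nilpotent shift.

After assembling e^{tJ} and conjugating by P, we get:

e^{tA} =
  [1, 3*t, 0]
  [0, 1, 0]
  [0, 2*t, 1]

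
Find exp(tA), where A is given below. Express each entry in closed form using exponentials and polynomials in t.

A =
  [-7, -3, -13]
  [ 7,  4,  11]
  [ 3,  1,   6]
e^{tA} =
  [2*t^2*exp(t) - 8*t*exp(t) + exp(t), t^2*exp(t) - 3*t*exp(t), 3*t^2*exp(t) - 13*t*exp(t)]
  [-t^2*exp(t) + 7*t*exp(t), -t^2*exp(t)/2 + 3*t*exp(t) + exp(t), -3*t^2*exp(t)/2 + 11*t*exp(t)]
  [-t^2*exp(t) + 3*t*exp(t), -t^2*exp(t)/2 + t*exp(t), -3*t^2*exp(t)/2 + 5*t*exp(t) + exp(t)]

Strategy: write A = P · J · P⁻¹ where J is a Jordan canonical form, so e^{tA} = P · e^{tJ} · P⁻¹, and e^{tJ} can be computed block-by-block.

A has Jordan form
J =
  [1, 1, 0]
  [0, 1, 1]
  [0, 0, 1]
(up to reordering of blocks).

Per-block formulas:
  For a 3×3 Jordan block J_3(1): exp(t · J_3(1)) = e^(1t)·(I + t·N + (t^2/2)·N^2), where N is the 3×3 nilpotent shift.

After assembling e^{tJ} and conjugating by P, we get:

e^{tA} =
  [2*t^2*exp(t) - 8*t*exp(t) + exp(t), t^2*exp(t) - 3*t*exp(t), 3*t^2*exp(t) - 13*t*exp(t)]
  [-t^2*exp(t) + 7*t*exp(t), -t^2*exp(t)/2 + 3*t*exp(t) + exp(t), -3*t^2*exp(t)/2 + 11*t*exp(t)]
  [-t^2*exp(t) + 3*t*exp(t), -t^2*exp(t)/2 + t*exp(t), -3*t^2*exp(t)/2 + 5*t*exp(t) + exp(t)]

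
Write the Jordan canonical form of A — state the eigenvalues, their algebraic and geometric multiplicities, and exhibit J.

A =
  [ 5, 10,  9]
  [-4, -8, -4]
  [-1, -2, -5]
J_2(-4) ⊕ J_1(0)

The characteristic polynomial is
  det(x·I − A) = x^3 + 8*x^2 + 16*x = x*(x + 4)^2

Eigenvalues and multiplicities (the geometric multiplicity of λ is n − rank(A − λI), which equals the number of Jordan blocks for λ):
  λ = -4: algebraic multiplicity = 2, geometric multiplicity = 1
  λ = 0: algebraic multiplicity = 1, geometric multiplicity = 1

Determining the block sizes for each eigenvalue:
  λ = -4: one block (gm = 1), so the single block has size am = 2 → block sizes [2]
  λ = 0: one block (gm = 1), so the single block has size am = 1 → block sizes [1]

Assembling the blocks gives a Jordan form
J =
  [-4,  1, 0]
  [ 0, -4, 0]
  [ 0,  0, 0]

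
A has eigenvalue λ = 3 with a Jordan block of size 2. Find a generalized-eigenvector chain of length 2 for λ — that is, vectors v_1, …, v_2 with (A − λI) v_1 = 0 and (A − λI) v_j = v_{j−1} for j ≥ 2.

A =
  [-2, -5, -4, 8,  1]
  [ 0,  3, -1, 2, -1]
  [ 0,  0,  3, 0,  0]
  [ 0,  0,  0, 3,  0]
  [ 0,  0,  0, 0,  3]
A Jordan chain for λ = 3 of length 2:
v_1 = (-1, 1, 0, 0, 0)ᵀ
v_2 = (1, 0, -1, 0, 0)ᵀ

Let N = A − (3)·I. We want v_2 with N^2 v_2 = 0 but N^1 v_2 ≠ 0; then v_{j-1} := N · v_j for j = 2, …, 2.

Pick v_2 = (1, 0, -1, 0, 0)ᵀ.
Then v_1 = N · v_2 = (-1, 1, 0, 0, 0)ᵀ.

Sanity check: (A − (3)·I) v_1 = (0, 0, 0, 0, 0)ᵀ = 0. ✓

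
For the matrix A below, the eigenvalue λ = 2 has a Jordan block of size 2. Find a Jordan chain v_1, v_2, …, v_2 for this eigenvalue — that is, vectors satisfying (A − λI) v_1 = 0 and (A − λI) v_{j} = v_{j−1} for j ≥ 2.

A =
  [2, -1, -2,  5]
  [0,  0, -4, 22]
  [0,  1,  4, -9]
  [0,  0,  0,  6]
A Jordan chain for λ = 2 of length 2:
v_1 = (-1, -2, 1, 0)ᵀ
v_2 = (0, 1, 0, 0)ᵀ

Let N = A − (2)·I. We want v_2 with N^2 v_2 = 0 but N^1 v_2 ≠ 0; then v_{j-1} := N · v_j for j = 2, …, 2.

Pick v_2 = (0, 1, 0, 0)ᵀ.
Then v_1 = N · v_2 = (-1, -2, 1, 0)ᵀ.

Sanity check: (A − (2)·I) v_1 = (0, 0, 0, 0)ᵀ = 0. ✓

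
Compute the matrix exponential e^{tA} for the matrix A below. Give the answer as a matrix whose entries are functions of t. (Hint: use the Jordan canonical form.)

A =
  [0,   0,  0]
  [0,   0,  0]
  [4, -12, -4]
e^{tA} =
  [1, 0, 0]
  [0, 1, 0]
  [1 - exp(-4*t), -3 + 3*exp(-4*t), exp(-4*t)]

Strategy: write A = P · J · P⁻¹ where J is a Jordan canonical form, so e^{tA} = P · e^{tJ} · P⁻¹, and e^{tJ} can be computed block-by-block.

A has Jordan form
J =
  [-4, 0, 0]
  [ 0, 0, 0]
  [ 0, 0, 0]
(up to reordering of blocks).

Per-block formulas:
  For a 1×1 block at λ = 0: exp(t · [0]) = [e^(0t)].
  For a 1×1 block at λ = -4: exp(t · [-4]) = [e^(-4t)].

After assembling e^{tJ} and conjugating by P, we get:

e^{tA} =
  [1, 0, 0]
  [0, 1, 0]
  [1 - exp(-4*t), -3 + 3*exp(-4*t), exp(-4*t)]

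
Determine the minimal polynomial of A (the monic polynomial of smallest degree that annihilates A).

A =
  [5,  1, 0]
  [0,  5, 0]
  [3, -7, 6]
x^3 - 16*x^2 + 85*x - 150

The characteristic polynomial is χ_A(x) = (x - 6)*(x - 5)^2, so the eigenvalues are known. The minimal polynomial is
  m_A(x) = Π_λ (x − λ)^{k_λ}
where k_λ is the size of the *largest* Jordan block for λ (equivalently, the smallest k with (A − λI)^k v = 0 for every generalised eigenvector v of λ).

  λ = 5: largest Jordan block has size 2, contributing (x − 5)^2
  λ = 6: largest Jordan block has size 1, contributing (x − 6)

So m_A(x) = (x - 6)*(x - 5)^2 = x^3 - 16*x^2 + 85*x - 150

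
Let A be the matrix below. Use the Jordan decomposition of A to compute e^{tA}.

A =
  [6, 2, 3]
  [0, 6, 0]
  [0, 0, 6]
e^{tA} =
  [exp(6*t), 2*t*exp(6*t), 3*t*exp(6*t)]
  [0, exp(6*t), 0]
  [0, 0, exp(6*t)]

Strategy: write A = P · J · P⁻¹ where J is a Jordan canonical form, so e^{tA} = P · e^{tJ} · P⁻¹, and e^{tJ} can be computed block-by-block.

A has Jordan form
J =
  [6, 1, 0]
  [0, 6, 0]
  [0, 0, 6]
(up to reordering of blocks).

Per-block formulas:
  For a 1×1 block at λ = 6: exp(t · [6]) = [e^(6t)].
  For a 2×2 Jordan block J_2(6): exp(t · J_2(6)) = e^(6t)·(I + t·N), where N is the 2×2 nilpotent shift.

After assembling e^{tJ} and conjugating by P, we get:

e^{tA} =
  [exp(6*t), 2*t*exp(6*t), 3*t*exp(6*t)]
  [0, exp(6*t), 0]
  [0, 0, exp(6*t)]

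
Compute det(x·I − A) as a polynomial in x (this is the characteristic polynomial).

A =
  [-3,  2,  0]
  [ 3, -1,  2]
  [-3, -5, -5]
x^3 + 9*x^2 + 27*x + 27

Expanding det(x·I − A) (e.g. by cofactor expansion or by noting that A is similar to its Jordan form J, which has the same characteristic polynomial as A) gives
  χ_A(x) = x^3 + 9*x^2 + 27*x + 27
which factors as (x + 3)^3. The eigenvalues (with algebraic multiplicities) are λ = -3 with multiplicity 3.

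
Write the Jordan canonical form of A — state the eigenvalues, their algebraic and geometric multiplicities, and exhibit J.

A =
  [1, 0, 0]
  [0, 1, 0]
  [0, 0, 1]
J_1(1) ⊕ J_1(1) ⊕ J_1(1)

The characteristic polynomial is
  det(x·I − A) = x^3 - 3*x^2 + 3*x - 1 = (x - 1)^3

Eigenvalues and multiplicities (the geometric multiplicity of λ is n − rank(A − λI), which equals the number of Jordan blocks for λ):
  λ = 1: algebraic multiplicity = 3, geometric multiplicity = 3

Determining the block sizes for each eigenvalue:
  λ = 1: gm = am = 3, so every block has size 1 → block sizes [1, 1, 1]

Assembling the blocks gives a Jordan form
J =
  [1, 0, 0]
  [0, 1, 0]
  [0, 0, 1]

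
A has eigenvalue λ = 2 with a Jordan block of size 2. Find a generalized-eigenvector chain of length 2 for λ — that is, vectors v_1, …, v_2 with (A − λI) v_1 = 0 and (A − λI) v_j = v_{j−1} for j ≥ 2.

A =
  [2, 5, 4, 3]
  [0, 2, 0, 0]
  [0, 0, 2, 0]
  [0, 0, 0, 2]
A Jordan chain for λ = 2 of length 2:
v_1 = (5, 0, 0, 0)ᵀ
v_2 = (0, 1, 0, 0)ᵀ

Let N = A − (2)·I. We want v_2 with N^2 v_2 = 0 but N^1 v_2 ≠ 0; then v_{j-1} := N · v_j for j = 2, …, 2.

Pick v_2 = (0, 1, 0, 0)ᵀ.
Then v_1 = N · v_2 = (5, 0, 0, 0)ᵀ.

Sanity check: (A − (2)·I) v_1 = (0, 0, 0, 0)ᵀ = 0. ✓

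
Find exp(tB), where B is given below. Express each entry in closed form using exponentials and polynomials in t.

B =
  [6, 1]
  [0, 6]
e^{tB} =
  [exp(6*t), t*exp(6*t)]
  [0, exp(6*t)]

Strategy: write B = P · J · P⁻¹ where J is a Jordan canonical form, so e^{tB} = P · e^{tJ} · P⁻¹, and e^{tJ} can be computed block-by-block.

B has Jordan form
J =
  [6, 1]
  [0, 6]
(up to reordering of blocks).

Per-block formulas:
  For a 2×2 Jordan block J_2(6): exp(t · J_2(6)) = e^(6t)·(I + t·N), where N is the 2×2 nilpotent shift.

After assembling e^{tJ} and conjugating by P, we get:

e^{tB} =
  [exp(6*t), t*exp(6*t)]
  [0, exp(6*t)]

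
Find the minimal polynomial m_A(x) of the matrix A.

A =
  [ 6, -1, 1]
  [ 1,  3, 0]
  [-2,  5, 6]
x^3 - 15*x^2 + 75*x - 125

The characteristic polynomial is χ_A(x) = (x - 5)^3, so the eigenvalues are known. The minimal polynomial is
  m_A(x) = Π_λ (x − λ)^{k_λ}
where k_λ is the size of the *largest* Jordan block for λ (equivalently, the smallest k with (A − λI)^k v = 0 for every generalised eigenvector v of λ).

  λ = 5: largest Jordan block has size 3, contributing (x − 5)^3

So m_A(x) = (x - 5)^3 = x^3 - 15*x^2 + 75*x - 125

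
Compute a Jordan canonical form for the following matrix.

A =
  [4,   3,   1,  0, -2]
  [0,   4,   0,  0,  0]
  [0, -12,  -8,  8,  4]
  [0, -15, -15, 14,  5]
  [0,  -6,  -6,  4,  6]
J_2(4) ⊕ J_2(4) ⊕ J_1(4)

The characteristic polynomial is
  det(x·I − A) = x^5 - 20*x^4 + 160*x^3 - 640*x^2 + 1280*x - 1024 = (x - 4)^5

Eigenvalues and multiplicities (the geometric multiplicity of λ is n − rank(A − λI), which equals the number of Jordan blocks for λ):
  λ = 4: algebraic multiplicity = 5, geometric multiplicity = 3

Determining the block sizes for each eigenvalue:
  λ = 4: with am = 5 and gm = 3, the partition is not yet determined (e.g. several partitions of 5 into 3 parts exist). Let N = A − (4)·I. Computing rank(N^1) = 2, rank(N^2) = 0; the number of blocks of size ≥ j is rank(N^{j−1}) − rank(N^j), giving [3, 2]. So we have 2 block(s) of size 2, 1 block(s) of size 1 → block sizes [2, 2, 1]

Assembling the blocks gives a Jordan form
J =
  [4, 1, 0, 0, 0]
  [0, 4, 0, 0, 0]
  [0, 0, 4, 1, 0]
  [0, 0, 0, 4, 0]
  [0, 0, 0, 0, 4]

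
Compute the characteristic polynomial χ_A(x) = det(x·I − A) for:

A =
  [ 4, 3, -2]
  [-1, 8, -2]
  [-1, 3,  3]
x^3 - 15*x^2 + 75*x - 125

Expanding det(x·I − A) (e.g. by cofactor expansion or by noting that A is similar to its Jordan form J, which has the same characteristic polynomial as A) gives
  χ_A(x) = x^3 - 15*x^2 + 75*x - 125
which factors as (x - 5)^3. The eigenvalues (with algebraic multiplicities) are λ = 5 with multiplicity 3.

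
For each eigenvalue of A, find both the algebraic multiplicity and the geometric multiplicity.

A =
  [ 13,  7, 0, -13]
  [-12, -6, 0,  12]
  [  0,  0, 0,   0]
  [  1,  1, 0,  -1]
λ = 0: alg = 3, geom = 2; λ = 6: alg = 1, geom = 1

Step 1 — factor the characteristic polynomial to read off the algebraic multiplicities:
  χ_A(x) = x^3*(x - 6)

Step 2 — compute geometric multiplicities via the rank-nullity identity g(λ) = n − rank(A − λI):
  rank(A − (0)·I) = 2, so dim ker(A − (0)·I) = n − 2 = 2
  rank(A − (6)·I) = 3, so dim ker(A − (6)·I) = n − 3 = 1

Summary:
  λ = 0: algebraic multiplicity = 3, geometric multiplicity = 2
  λ = 6: algebraic multiplicity = 1, geometric multiplicity = 1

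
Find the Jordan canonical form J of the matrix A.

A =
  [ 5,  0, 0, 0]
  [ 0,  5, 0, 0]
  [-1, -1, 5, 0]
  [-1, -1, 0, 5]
J_2(5) ⊕ J_1(5) ⊕ J_1(5)

The characteristic polynomial is
  det(x·I − A) = x^4 - 20*x^3 + 150*x^2 - 500*x + 625 = (x - 5)^4

Eigenvalues and multiplicities (the geometric multiplicity of λ is n − rank(A − λI), which equals the number of Jordan blocks for λ):
  λ = 5: algebraic multiplicity = 4, geometric multiplicity = 3

Determining the block sizes for each eigenvalue:
  λ = 5: 3 blocks summing to 4 forces exactly one block of size 2 and the rest size 1 → block sizes [2, 1, 1]

Assembling the blocks gives a Jordan form
J =
  [5, 1, 0, 0]
  [0, 5, 0, 0]
  [0, 0, 5, 0]
  [0, 0, 0, 5]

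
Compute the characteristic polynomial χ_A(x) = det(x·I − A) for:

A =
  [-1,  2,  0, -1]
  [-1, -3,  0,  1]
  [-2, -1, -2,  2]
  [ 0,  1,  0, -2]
x^4 + 8*x^3 + 24*x^2 + 32*x + 16

Expanding det(x·I − A) (e.g. by cofactor expansion or by noting that A is similar to its Jordan form J, which has the same characteristic polynomial as A) gives
  χ_A(x) = x^4 + 8*x^3 + 24*x^2 + 32*x + 16
which factors as (x + 2)^4. The eigenvalues (with algebraic multiplicities) are λ = -2 with multiplicity 4.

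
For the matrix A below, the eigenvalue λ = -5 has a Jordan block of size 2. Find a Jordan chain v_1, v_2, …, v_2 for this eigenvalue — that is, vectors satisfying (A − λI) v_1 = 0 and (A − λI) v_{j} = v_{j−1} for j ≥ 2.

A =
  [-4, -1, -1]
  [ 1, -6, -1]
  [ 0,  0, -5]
A Jordan chain for λ = -5 of length 2:
v_1 = (1, 1, 0)ᵀ
v_2 = (1, 0, 0)ᵀ

Let N = A − (-5)·I. We want v_2 with N^2 v_2 = 0 but N^1 v_2 ≠ 0; then v_{j-1} := N · v_j for j = 2, …, 2.

Pick v_2 = (1, 0, 0)ᵀ.
Then v_1 = N · v_2 = (1, 1, 0)ᵀ.

Sanity check: (A − (-5)·I) v_1 = (0, 0, 0)ᵀ = 0. ✓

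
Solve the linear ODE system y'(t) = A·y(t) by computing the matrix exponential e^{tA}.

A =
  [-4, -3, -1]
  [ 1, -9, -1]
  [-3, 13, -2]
e^{tA} =
  [t^2*exp(-5*t)/2 + t*exp(-5*t) + exp(-5*t), -2*t^2*exp(-5*t) - 3*t*exp(-5*t), -t^2*exp(-5*t)/2 - t*exp(-5*t)]
  [t*exp(-5*t), -4*t*exp(-5*t) + exp(-5*t), -t*exp(-5*t)]
  [t^2*exp(-5*t)/2 - 3*t*exp(-5*t), -2*t^2*exp(-5*t) + 13*t*exp(-5*t), -t^2*exp(-5*t)/2 + 3*t*exp(-5*t) + exp(-5*t)]

Strategy: write A = P · J · P⁻¹ where J is a Jordan canonical form, so e^{tA} = P · e^{tJ} · P⁻¹, and e^{tJ} can be computed block-by-block.

A has Jordan form
J =
  [-5,  1,  0]
  [ 0, -5,  1]
  [ 0,  0, -5]
(up to reordering of blocks).

Per-block formulas:
  For a 3×3 Jordan block J_3(-5): exp(t · J_3(-5)) = e^(-5t)·(I + t·N + (t^2/2)·N^2), where N is the 3×3 nilpotent shift.

After assembling e^{tJ} and conjugating by P, we get:

e^{tA} =
  [t^2*exp(-5*t)/2 + t*exp(-5*t) + exp(-5*t), -2*t^2*exp(-5*t) - 3*t*exp(-5*t), -t^2*exp(-5*t)/2 - t*exp(-5*t)]
  [t*exp(-5*t), -4*t*exp(-5*t) + exp(-5*t), -t*exp(-5*t)]
  [t^2*exp(-5*t)/2 - 3*t*exp(-5*t), -2*t^2*exp(-5*t) + 13*t*exp(-5*t), -t^2*exp(-5*t)/2 + 3*t*exp(-5*t) + exp(-5*t)]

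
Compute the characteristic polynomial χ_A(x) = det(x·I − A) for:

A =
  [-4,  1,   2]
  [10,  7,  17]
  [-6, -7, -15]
x^3 + 12*x^2 + 48*x + 64

Expanding det(x·I − A) (e.g. by cofactor expansion or by noting that A is similar to its Jordan form J, which has the same characteristic polynomial as A) gives
  χ_A(x) = x^3 + 12*x^2 + 48*x + 64
which factors as (x + 4)^3. The eigenvalues (with algebraic multiplicities) are λ = -4 with multiplicity 3.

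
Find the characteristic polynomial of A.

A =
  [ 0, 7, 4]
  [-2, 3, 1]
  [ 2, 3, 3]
x^3 - 6*x^2 + 12*x - 8

Expanding det(x·I − A) (e.g. by cofactor expansion or by noting that A is similar to its Jordan form J, which has the same characteristic polynomial as A) gives
  χ_A(x) = x^3 - 6*x^2 + 12*x - 8
which factors as (x - 2)^3. The eigenvalues (with algebraic multiplicities) are λ = 2 with multiplicity 3.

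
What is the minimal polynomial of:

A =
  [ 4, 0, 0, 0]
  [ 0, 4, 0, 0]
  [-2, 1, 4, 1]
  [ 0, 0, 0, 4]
x^2 - 8*x + 16

The characteristic polynomial is χ_A(x) = (x - 4)^4, so the eigenvalues are known. The minimal polynomial is
  m_A(x) = Π_λ (x − λ)^{k_λ}
where k_λ is the size of the *largest* Jordan block for λ (equivalently, the smallest k with (A − λI)^k v = 0 for every generalised eigenvector v of λ).

  λ = 4: largest Jordan block has size 2, contributing (x − 4)^2

So m_A(x) = (x - 4)^2 = x^2 - 8*x + 16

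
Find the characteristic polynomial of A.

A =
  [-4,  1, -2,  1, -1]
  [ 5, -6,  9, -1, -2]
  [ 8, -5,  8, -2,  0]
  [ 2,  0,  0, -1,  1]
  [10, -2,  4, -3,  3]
x^5

Expanding det(x·I − A) (e.g. by cofactor expansion or by noting that A is similar to its Jordan form J, which has the same characteristic polynomial as A) gives
  χ_A(x) = x^5
which factors as x^5. The eigenvalues (with algebraic multiplicities) are λ = 0 with multiplicity 5.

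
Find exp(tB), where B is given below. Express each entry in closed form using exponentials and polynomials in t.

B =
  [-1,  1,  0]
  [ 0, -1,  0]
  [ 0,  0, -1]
e^{tB} =
  [exp(-t), t*exp(-t), 0]
  [0, exp(-t), 0]
  [0, 0, exp(-t)]

Strategy: write B = P · J · P⁻¹ where J is a Jordan canonical form, so e^{tB} = P · e^{tJ} · P⁻¹, and e^{tJ} can be computed block-by-block.

B has Jordan form
J =
  [-1,  1,  0]
  [ 0, -1,  0]
  [ 0,  0, -1]
(up to reordering of blocks).

Per-block formulas:
  For a 2×2 Jordan block J_2(-1): exp(t · J_2(-1)) = e^(-1t)·(I + t·N), where N is the 2×2 nilpotent shift.
  For a 1×1 block at λ = -1: exp(t · [-1]) = [e^(-1t)].

After assembling e^{tJ} and conjugating by P, we get:

e^{tB} =
  [exp(-t), t*exp(-t), 0]
  [0, exp(-t), 0]
  [0, 0, exp(-t)]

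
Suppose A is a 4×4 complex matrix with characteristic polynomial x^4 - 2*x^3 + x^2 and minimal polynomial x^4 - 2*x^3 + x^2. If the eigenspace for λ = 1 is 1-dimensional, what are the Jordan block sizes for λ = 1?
Block sizes for λ = 1: [2]

Step 1 — from the characteristic polynomial, algebraic multiplicity of λ = 1 is 2. From dim ker(A − (1)·I) = 1, there are exactly 1 Jordan blocks for λ = 1.
Step 2 — from the minimal polynomial, the factor (x − 1)^2 tells us the largest block for λ = 1 has size 2.
Step 3 — with total size 2, 1 blocks, and largest block 2, the block sizes (in nonincreasing order) are [2].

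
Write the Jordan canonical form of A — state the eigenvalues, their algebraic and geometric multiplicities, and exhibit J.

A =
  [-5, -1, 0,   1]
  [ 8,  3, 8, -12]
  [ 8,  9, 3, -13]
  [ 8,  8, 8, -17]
J_2(-5) ⊕ J_1(-5) ⊕ J_1(-1)

The characteristic polynomial is
  det(x·I − A) = x^4 + 16*x^3 + 90*x^2 + 200*x + 125 = (x + 1)*(x + 5)^3

Eigenvalues and multiplicities (the geometric multiplicity of λ is n − rank(A − λI), which equals the number of Jordan blocks for λ):
  λ = -5: algebraic multiplicity = 3, geometric multiplicity = 2
  λ = -1: algebraic multiplicity = 1, geometric multiplicity = 1

Determining the block sizes for each eigenvalue:
  λ = -5: 2 blocks summing to 3 forces exactly one block of size 2 and the rest size 1 → block sizes [2, 1]
  λ = -1: one block (gm = 1), so the single block has size am = 1 → block sizes [1]

Assembling the blocks gives a Jordan form
J =
  [-5,  1,  0,  0]
  [ 0, -5,  0,  0]
  [ 0,  0, -5,  0]
  [ 0,  0,  0, -1]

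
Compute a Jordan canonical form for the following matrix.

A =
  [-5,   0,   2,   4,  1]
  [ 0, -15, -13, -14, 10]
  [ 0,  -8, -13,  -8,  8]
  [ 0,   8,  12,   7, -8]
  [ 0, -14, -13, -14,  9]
J_3(-5) ⊕ J_1(-1) ⊕ J_1(-1)

The characteristic polynomial is
  det(x·I − A) = x^5 + 17*x^4 + 106*x^3 + 290*x^2 + 325*x + 125 = (x + 1)^2*(x + 5)^3

Eigenvalues and multiplicities (the geometric multiplicity of λ is n − rank(A − λI), which equals the number of Jordan blocks for λ):
  λ = -5: algebraic multiplicity = 3, geometric multiplicity = 1
  λ = -1: algebraic multiplicity = 2, geometric multiplicity = 2

Determining the block sizes for each eigenvalue:
  λ = -5: one block (gm = 1), so the single block has size am = 3 → block sizes [3]
  λ = -1: gm = am = 2, so every block has size 1 → block sizes [1, 1]

Assembling the blocks gives a Jordan form
J =
  [-5,  1,  0,  0,  0]
  [ 0, -5,  1,  0,  0]
  [ 0,  0, -5,  0,  0]
  [ 0,  0,  0, -1,  0]
  [ 0,  0,  0,  0, -1]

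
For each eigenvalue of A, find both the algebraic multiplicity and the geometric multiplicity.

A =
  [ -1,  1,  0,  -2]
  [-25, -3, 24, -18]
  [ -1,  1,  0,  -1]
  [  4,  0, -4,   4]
λ = -2: alg = 2, geom = 1; λ = 2: alg = 2, geom = 1

Step 1 — factor the characteristic polynomial to read off the algebraic multiplicities:
  χ_A(x) = (x - 2)^2*(x + 2)^2

Step 2 — compute geometric multiplicities via the rank-nullity identity g(λ) = n − rank(A − λI):
  rank(A − (-2)·I) = 3, so dim ker(A − (-2)·I) = n − 3 = 1
  rank(A − (2)·I) = 3, so dim ker(A − (2)·I) = n − 3 = 1

Summary:
  λ = -2: algebraic multiplicity = 2, geometric multiplicity = 1
  λ = 2: algebraic multiplicity = 2, geometric multiplicity = 1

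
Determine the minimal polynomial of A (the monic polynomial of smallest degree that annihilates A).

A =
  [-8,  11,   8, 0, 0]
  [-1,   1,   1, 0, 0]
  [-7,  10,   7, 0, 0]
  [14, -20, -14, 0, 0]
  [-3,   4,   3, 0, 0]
x^3

The characteristic polynomial is χ_A(x) = x^5, so the eigenvalues are known. The minimal polynomial is
  m_A(x) = Π_λ (x − λ)^{k_λ}
where k_λ is the size of the *largest* Jordan block for λ (equivalently, the smallest k with (A − λI)^k v = 0 for every generalised eigenvector v of λ).

  λ = 0: largest Jordan block has size 3, contributing (x − 0)^3

So m_A(x) = x^3 = x^3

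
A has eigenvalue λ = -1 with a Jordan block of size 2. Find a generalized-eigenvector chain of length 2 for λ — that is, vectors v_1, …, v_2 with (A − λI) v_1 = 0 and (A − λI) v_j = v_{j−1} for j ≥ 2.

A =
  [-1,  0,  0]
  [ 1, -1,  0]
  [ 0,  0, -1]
A Jordan chain for λ = -1 of length 2:
v_1 = (0, 1, 0)ᵀ
v_2 = (1, 0, 0)ᵀ

Let N = A − (-1)·I. We want v_2 with N^2 v_2 = 0 but N^1 v_2 ≠ 0; then v_{j-1} := N · v_j for j = 2, …, 2.

Pick v_2 = (1, 0, 0)ᵀ.
Then v_1 = N · v_2 = (0, 1, 0)ᵀ.

Sanity check: (A − (-1)·I) v_1 = (0, 0, 0)ᵀ = 0. ✓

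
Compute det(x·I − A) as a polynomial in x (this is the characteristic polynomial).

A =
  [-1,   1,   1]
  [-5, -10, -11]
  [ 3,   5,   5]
x^3 + 6*x^2 + 12*x + 8

Expanding det(x·I − A) (e.g. by cofactor expansion or by noting that A is similar to its Jordan form J, which has the same characteristic polynomial as A) gives
  χ_A(x) = x^3 + 6*x^2 + 12*x + 8
which factors as (x + 2)^3. The eigenvalues (with algebraic multiplicities) are λ = -2 with multiplicity 3.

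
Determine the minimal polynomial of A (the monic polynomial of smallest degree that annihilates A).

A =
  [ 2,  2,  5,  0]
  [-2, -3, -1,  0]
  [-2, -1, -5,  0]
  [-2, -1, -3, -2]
x^3 + 6*x^2 + 12*x + 8

The characteristic polynomial is χ_A(x) = (x + 2)^4, so the eigenvalues are known. The minimal polynomial is
  m_A(x) = Π_λ (x − λ)^{k_λ}
where k_λ is the size of the *largest* Jordan block for λ (equivalently, the smallest k with (A − λI)^k v = 0 for every generalised eigenvector v of λ).

  λ = -2: largest Jordan block has size 3, contributing (x + 2)^3

So m_A(x) = (x + 2)^3 = x^3 + 6*x^2 + 12*x + 8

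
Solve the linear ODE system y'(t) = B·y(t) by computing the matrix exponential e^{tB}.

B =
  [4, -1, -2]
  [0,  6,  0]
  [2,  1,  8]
e^{tB} =
  [-2*t*exp(6*t) + exp(6*t), -t*exp(6*t), -2*t*exp(6*t)]
  [0, exp(6*t), 0]
  [2*t*exp(6*t), t*exp(6*t), 2*t*exp(6*t) + exp(6*t)]

Strategy: write B = P · J · P⁻¹ where J is a Jordan canonical form, so e^{tB} = P · e^{tJ} · P⁻¹, and e^{tJ} can be computed block-by-block.

B has Jordan form
J =
  [6, 1, 0]
  [0, 6, 0]
  [0, 0, 6]
(up to reordering of blocks).

Per-block formulas:
  For a 1×1 block at λ = 6: exp(t · [6]) = [e^(6t)].
  For a 2×2 Jordan block J_2(6): exp(t · J_2(6)) = e^(6t)·(I + t·N), where N is the 2×2 nilpotent shift.

After assembling e^{tJ} and conjugating by P, we get:

e^{tB} =
  [-2*t*exp(6*t) + exp(6*t), -t*exp(6*t), -2*t*exp(6*t)]
  [0, exp(6*t), 0]
  [2*t*exp(6*t), t*exp(6*t), 2*t*exp(6*t) + exp(6*t)]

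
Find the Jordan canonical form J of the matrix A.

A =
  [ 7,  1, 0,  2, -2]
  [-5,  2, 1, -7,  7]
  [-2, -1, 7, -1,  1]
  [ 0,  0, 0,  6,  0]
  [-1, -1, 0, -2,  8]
J_3(6) ⊕ J_1(6) ⊕ J_1(6)

The characteristic polynomial is
  det(x·I − A) = x^5 - 30*x^4 + 360*x^3 - 2160*x^2 + 6480*x - 7776 = (x - 6)^5

Eigenvalues and multiplicities (the geometric multiplicity of λ is n − rank(A − λI), which equals the number of Jordan blocks for λ):
  λ = 6: algebraic multiplicity = 5, geometric multiplicity = 3

Determining the block sizes for each eigenvalue:
  λ = 6: with am = 5 and gm = 3, the partition is not yet determined (e.g. several partitions of 5 into 3 parts exist). Let N = A − (6)·I. Computing rank(N^1) = 2, rank(N^2) = 1, rank(N^3) = 0; the number of blocks of size ≥ j is rank(N^{j−1}) − rank(N^j), giving [3, 1, 1]. So we have 1 block(s) of size 3, 2 block(s) of size 1 → block sizes [3, 1, 1]

Assembling the blocks gives a Jordan form
J =
  [6, 1, 0, 0, 0]
  [0, 6, 1, 0, 0]
  [0, 0, 6, 0, 0]
  [0, 0, 0, 6, 0]
  [0, 0, 0, 0, 6]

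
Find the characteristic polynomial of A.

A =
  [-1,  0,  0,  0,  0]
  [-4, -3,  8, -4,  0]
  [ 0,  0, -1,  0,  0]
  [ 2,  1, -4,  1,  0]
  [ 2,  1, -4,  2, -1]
x^5 + 5*x^4 + 10*x^3 + 10*x^2 + 5*x + 1

Expanding det(x·I − A) (e.g. by cofactor expansion or by noting that A is similar to its Jordan form J, which has the same characteristic polynomial as A) gives
  χ_A(x) = x^5 + 5*x^4 + 10*x^3 + 10*x^2 + 5*x + 1
which factors as (x + 1)^5. The eigenvalues (with algebraic multiplicities) are λ = -1 with multiplicity 5.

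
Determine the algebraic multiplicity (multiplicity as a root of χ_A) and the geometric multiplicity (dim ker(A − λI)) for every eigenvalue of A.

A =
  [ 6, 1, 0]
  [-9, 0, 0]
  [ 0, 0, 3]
λ = 3: alg = 3, geom = 2

Step 1 — factor the characteristic polynomial to read off the algebraic multiplicities:
  χ_A(x) = (x - 3)^3

Step 2 — compute geometric multiplicities via the rank-nullity identity g(λ) = n − rank(A − λI):
  rank(A − (3)·I) = 1, so dim ker(A − (3)·I) = n − 1 = 2

Summary:
  λ = 3: algebraic multiplicity = 3, geometric multiplicity = 2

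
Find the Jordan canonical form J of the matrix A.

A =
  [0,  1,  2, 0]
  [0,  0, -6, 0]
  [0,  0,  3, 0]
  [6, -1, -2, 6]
J_2(0) ⊕ J_1(3) ⊕ J_1(6)

The characteristic polynomial is
  det(x·I − A) = x^4 - 9*x^3 + 18*x^2 = x^2*(x - 6)*(x - 3)

Eigenvalues and multiplicities (the geometric multiplicity of λ is n − rank(A − λI), which equals the number of Jordan blocks for λ):
  λ = 0: algebraic multiplicity = 2, geometric multiplicity = 1
  λ = 3: algebraic multiplicity = 1, geometric multiplicity = 1
  λ = 6: algebraic multiplicity = 1, geometric multiplicity = 1

Determining the block sizes for each eigenvalue:
  λ = 0: one block (gm = 1), so the single block has size am = 2 → block sizes [2]
  λ = 3: one block (gm = 1), so the single block has size am = 1 → block sizes [1]
  λ = 6: one block (gm = 1), so the single block has size am = 1 → block sizes [1]

Assembling the blocks gives a Jordan form
J =
  [0, 1, 0, 0]
  [0, 0, 0, 0]
  [0, 0, 3, 0]
  [0, 0, 0, 6]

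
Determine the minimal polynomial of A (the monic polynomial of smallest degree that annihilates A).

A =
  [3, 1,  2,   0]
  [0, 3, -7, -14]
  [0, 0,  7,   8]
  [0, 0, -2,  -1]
x^3 - 9*x^2 + 27*x - 27

The characteristic polynomial is χ_A(x) = (x - 3)^4, so the eigenvalues are known. The minimal polynomial is
  m_A(x) = Π_λ (x − λ)^{k_λ}
where k_λ is the size of the *largest* Jordan block for λ (equivalently, the smallest k with (A − λI)^k v = 0 for every generalised eigenvector v of λ).

  λ = 3: largest Jordan block has size 3, contributing (x − 3)^3

So m_A(x) = (x - 3)^3 = x^3 - 9*x^2 + 27*x - 27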